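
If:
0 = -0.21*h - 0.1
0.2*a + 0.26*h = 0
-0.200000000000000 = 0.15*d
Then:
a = 0.62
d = -1.33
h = -0.48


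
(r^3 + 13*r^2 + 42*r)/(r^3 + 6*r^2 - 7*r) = (r + 6)/(r - 1)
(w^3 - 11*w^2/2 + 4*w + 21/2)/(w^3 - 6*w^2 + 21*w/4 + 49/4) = 2*(w - 3)/(2*w - 7)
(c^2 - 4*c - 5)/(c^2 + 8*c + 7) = (c - 5)/(c + 7)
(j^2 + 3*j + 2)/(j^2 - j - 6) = (j + 1)/(j - 3)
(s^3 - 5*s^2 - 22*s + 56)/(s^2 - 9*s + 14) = s + 4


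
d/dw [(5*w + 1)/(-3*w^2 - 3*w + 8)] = (15*w^2 + 6*w + 43)/(9*w^4 + 18*w^3 - 39*w^2 - 48*w + 64)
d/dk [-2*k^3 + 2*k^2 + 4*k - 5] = -6*k^2 + 4*k + 4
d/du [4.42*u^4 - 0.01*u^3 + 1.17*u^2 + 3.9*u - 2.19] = 17.68*u^3 - 0.03*u^2 + 2.34*u + 3.9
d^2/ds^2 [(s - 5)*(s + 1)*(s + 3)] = 6*s - 2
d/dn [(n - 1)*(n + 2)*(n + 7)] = 3*n^2 + 16*n + 5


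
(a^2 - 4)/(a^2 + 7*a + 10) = (a - 2)/(a + 5)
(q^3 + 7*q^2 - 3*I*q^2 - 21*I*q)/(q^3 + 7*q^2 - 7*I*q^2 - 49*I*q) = (q - 3*I)/(q - 7*I)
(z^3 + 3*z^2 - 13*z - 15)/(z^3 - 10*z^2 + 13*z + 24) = (z + 5)/(z - 8)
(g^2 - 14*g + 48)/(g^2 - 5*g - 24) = (g - 6)/(g + 3)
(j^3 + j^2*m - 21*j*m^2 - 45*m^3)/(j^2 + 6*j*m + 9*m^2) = j - 5*m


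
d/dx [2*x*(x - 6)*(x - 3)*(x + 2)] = 8*x^3 - 42*x^2 + 72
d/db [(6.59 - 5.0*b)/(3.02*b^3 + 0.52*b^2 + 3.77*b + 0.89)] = (30.2*b^3 - 57.1054*b^2 - 6.8536*b - 29.2943)/(9.1204*b^6 + 3.1408*b^5 + 23.0412*b^4 + 9.2964*b^3 + 15.1385*b^2 + 6.7106*b + 0.7921)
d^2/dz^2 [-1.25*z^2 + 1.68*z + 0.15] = -2.50000000000000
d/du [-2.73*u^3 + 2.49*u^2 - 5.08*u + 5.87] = -8.19*u^2 + 4.98*u - 5.08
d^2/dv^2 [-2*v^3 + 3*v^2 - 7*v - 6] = 6 - 12*v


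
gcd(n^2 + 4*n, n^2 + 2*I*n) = n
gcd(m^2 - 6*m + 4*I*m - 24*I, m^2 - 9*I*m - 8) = 1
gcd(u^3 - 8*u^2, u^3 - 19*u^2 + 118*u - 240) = u - 8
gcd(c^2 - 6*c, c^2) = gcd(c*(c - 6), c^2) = c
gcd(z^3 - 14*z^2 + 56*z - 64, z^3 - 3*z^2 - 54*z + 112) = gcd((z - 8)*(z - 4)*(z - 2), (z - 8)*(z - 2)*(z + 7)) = z^2 - 10*z + 16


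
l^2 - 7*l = l*(l - 7)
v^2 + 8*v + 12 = (v + 2)*(v + 6)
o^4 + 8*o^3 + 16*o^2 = o^2*(o + 4)^2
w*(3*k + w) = 3*k*w + w^2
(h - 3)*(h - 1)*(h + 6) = h^3 + 2*h^2 - 21*h + 18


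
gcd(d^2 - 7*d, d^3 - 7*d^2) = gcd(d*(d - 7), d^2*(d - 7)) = d^2 - 7*d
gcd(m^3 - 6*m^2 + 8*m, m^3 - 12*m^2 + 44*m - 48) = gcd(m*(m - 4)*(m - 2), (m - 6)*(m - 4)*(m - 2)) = m^2 - 6*m + 8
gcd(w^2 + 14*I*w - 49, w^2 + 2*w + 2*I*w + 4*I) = 1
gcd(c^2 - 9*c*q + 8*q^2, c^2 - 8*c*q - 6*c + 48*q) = -c + 8*q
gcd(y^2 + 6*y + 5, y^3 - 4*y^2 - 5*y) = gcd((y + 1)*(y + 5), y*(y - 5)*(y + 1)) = y + 1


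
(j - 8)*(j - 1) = j^2 - 9*j + 8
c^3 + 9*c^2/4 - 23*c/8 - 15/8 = (c - 5/4)*(c + 1/2)*(c + 3)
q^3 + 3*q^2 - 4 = (q - 1)*(q + 2)^2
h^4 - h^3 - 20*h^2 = h^2*(h - 5)*(h + 4)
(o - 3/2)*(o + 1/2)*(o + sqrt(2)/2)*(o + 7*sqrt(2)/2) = o^4 - o^3 + 4*sqrt(2)*o^3 - 4*sqrt(2)*o^2 + 11*o^2/4 - 3*sqrt(2)*o - 7*o/2 - 21/8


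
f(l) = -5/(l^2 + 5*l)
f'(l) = -5*(-2*l - 5)/(l^2 + 5*l)^2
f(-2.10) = 0.82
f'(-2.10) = 0.11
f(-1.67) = 0.90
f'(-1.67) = 0.27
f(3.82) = -0.15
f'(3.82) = 0.06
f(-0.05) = 20.20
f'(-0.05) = 399.96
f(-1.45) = 0.97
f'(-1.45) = 0.40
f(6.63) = -0.06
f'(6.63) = 0.02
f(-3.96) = 1.21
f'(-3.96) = -0.86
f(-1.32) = 1.03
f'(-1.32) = 0.50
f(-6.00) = -0.83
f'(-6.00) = -0.97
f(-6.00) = -0.83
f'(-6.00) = -0.97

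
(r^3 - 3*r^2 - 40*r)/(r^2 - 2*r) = (r^2 - 3*r - 40)/(r - 2)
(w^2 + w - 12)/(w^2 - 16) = (w - 3)/(w - 4)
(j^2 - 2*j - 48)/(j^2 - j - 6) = (-j^2 + 2*j + 48)/(-j^2 + j + 6)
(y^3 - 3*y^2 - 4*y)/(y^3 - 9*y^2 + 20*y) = (y + 1)/(y - 5)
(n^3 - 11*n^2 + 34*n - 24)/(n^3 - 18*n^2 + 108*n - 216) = (n^2 - 5*n + 4)/(n^2 - 12*n + 36)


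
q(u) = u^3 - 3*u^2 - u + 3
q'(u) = 3*u^2 - 6*u - 1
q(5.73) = 86.90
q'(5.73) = 63.12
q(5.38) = 66.51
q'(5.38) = 53.55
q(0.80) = 0.79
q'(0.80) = -3.88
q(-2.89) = -43.30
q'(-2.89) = 41.40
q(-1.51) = -5.77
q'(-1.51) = 14.90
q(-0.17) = 3.08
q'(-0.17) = 0.11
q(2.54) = -2.51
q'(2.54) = 3.11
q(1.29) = -1.14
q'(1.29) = -3.75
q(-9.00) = -960.00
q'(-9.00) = 296.00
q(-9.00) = -960.00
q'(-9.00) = 296.00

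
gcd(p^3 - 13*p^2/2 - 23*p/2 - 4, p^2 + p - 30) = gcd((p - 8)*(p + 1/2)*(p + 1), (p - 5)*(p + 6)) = 1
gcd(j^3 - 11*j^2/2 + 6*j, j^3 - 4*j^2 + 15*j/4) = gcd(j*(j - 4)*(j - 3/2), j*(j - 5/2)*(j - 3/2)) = j^2 - 3*j/2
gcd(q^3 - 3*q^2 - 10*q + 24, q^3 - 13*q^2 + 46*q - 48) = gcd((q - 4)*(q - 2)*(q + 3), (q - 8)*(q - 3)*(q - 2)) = q - 2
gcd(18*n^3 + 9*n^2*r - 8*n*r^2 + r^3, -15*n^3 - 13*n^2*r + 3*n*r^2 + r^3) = -3*n^2 - 2*n*r + r^2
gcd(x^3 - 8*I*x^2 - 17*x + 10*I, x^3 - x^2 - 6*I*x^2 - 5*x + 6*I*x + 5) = x^2 - 6*I*x - 5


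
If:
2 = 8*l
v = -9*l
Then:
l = 1/4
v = -9/4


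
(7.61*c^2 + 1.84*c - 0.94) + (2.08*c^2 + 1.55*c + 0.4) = 9.69*c^2 + 3.39*c - 0.54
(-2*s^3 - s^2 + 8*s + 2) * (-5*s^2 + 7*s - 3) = 10*s^5 - 9*s^4 - 41*s^3 + 49*s^2 - 10*s - 6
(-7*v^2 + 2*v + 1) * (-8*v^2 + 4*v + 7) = 56*v^4 - 44*v^3 - 49*v^2 + 18*v + 7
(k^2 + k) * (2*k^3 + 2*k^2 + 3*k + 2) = 2*k^5 + 4*k^4 + 5*k^3 + 5*k^2 + 2*k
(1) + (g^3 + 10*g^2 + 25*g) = g^3 + 10*g^2 + 25*g + 1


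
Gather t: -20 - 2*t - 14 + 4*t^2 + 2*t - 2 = 4*t^2 - 36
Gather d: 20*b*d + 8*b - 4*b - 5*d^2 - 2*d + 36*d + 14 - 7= 4*b - 5*d^2 + d*(20*b + 34) + 7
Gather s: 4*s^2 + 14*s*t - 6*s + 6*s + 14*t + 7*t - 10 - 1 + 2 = 4*s^2 + 14*s*t + 21*t - 9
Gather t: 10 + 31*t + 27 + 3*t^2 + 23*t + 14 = 3*t^2 + 54*t + 51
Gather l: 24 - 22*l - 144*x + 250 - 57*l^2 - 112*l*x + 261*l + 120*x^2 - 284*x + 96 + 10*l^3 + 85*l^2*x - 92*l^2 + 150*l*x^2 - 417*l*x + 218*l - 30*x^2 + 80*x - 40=10*l^3 + l^2*(85*x - 149) + l*(150*x^2 - 529*x + 457) + 90*x^2 - 348*x + 330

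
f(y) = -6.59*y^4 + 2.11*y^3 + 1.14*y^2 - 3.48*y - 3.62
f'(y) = -26.36*y^3 + 6.33*y^2 + 2.28*y - 3.48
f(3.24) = -657.38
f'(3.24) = -826.21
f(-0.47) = -2.27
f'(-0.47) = -0.42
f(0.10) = -3.96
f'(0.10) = -3.22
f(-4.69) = -3368.32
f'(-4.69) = 2844.40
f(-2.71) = -383.25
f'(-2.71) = 561.46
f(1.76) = -57.94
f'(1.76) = -123.57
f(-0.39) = -2.37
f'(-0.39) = -1.84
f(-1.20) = -15.11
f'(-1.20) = 48.45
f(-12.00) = -140094.02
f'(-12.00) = 46430.76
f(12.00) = -132885.38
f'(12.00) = -44614.68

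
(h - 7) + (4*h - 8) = 5*h - 15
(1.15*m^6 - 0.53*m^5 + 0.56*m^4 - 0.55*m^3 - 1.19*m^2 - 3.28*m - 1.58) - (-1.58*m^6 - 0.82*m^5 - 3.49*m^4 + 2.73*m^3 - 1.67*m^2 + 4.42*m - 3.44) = 2.73*m^6 + 0.29*m^5 + 4.05*m^4 - 3.28*m^3 + 0.48*m^2 - 7.7*m + 1.86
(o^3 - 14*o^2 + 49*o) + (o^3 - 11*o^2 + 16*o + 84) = 2*o^3 - 25*o^2 + 65*o + 84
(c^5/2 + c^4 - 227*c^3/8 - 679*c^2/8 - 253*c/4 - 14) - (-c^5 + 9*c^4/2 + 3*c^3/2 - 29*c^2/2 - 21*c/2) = 3*c^5/2 - 7*c^4/2 - 239*c^3/8 - 563*c^2/8 - 211*c/4 - 14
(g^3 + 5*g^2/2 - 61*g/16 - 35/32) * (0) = 0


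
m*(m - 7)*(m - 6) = m^3 - 13*m^2 + 42*m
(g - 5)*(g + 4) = g^2 - g - 20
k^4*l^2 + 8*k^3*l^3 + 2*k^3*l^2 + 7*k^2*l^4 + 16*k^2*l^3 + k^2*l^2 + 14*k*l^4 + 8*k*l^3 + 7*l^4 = (k + l)*(k + 7*l)*(k*l + l)^2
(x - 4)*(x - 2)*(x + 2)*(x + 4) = x^4 - 20*x^2 + 64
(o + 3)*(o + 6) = o^2 + 9*o + 18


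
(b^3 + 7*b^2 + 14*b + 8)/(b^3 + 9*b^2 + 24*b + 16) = (b + 2)/(b + 4)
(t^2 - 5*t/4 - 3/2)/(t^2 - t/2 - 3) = (4*t + 3)/(2*(2*t + 3))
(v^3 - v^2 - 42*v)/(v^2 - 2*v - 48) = v*(v - 7)/(v - 8)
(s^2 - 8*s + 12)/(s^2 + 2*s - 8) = (s - 6)/(s + 4)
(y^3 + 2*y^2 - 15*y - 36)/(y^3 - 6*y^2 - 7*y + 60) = (y + 3)/(y - 5)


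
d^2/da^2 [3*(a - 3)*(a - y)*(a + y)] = 18*a - 18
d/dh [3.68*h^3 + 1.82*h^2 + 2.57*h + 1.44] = 11.04*h^2 + 3.64*h + 2.57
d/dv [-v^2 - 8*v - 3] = -2*v - 8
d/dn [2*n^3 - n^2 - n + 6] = 6*n^2 - 2*n - 1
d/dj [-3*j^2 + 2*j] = 2 - 6*j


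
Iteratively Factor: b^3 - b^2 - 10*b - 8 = (b + 2)*(b^2 - 3*b - 4) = (b - 4)*(b + 2)*(b + 1)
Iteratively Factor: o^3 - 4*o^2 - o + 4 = (o - 1)*(o^2 - 3*o - 4) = (o - 1)*(o + 1)*(o - 4)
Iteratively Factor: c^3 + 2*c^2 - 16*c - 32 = (c - 4)*(c^2 + 6*c + 8) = (c - 4)*(c + 4)*(c + 2)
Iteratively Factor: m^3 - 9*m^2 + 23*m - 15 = (m - 1)*(m^2 - 8*m + 15) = (m - 3)*(m - 1)*(m - 5)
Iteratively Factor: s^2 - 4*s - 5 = (s - 5)*(s + 1)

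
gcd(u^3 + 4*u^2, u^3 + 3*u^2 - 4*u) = u^2 + 4*u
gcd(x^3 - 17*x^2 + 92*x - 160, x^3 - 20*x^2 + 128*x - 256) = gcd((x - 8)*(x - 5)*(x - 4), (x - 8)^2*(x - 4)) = x^2 - 12*x + 32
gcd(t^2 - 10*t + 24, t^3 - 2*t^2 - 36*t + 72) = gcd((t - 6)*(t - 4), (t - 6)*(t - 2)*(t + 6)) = t - 6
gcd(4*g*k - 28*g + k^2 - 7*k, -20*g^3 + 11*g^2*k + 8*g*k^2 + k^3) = 4*g + k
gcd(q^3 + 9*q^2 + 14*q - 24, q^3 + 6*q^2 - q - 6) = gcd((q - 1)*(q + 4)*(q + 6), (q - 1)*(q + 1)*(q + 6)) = q^2 + 5*q - 6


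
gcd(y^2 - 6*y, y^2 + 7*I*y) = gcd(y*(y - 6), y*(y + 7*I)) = y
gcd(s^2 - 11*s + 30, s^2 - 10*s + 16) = 1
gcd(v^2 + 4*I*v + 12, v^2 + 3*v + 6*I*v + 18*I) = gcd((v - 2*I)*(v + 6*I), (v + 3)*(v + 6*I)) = v + 6*I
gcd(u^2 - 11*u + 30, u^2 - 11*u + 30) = u^2 - 11*u + 30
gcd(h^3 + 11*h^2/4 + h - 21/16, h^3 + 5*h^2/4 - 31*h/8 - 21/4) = h^2 + 13*h/4 + 21/8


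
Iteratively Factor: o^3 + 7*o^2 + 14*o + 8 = (o + 1)*(o^2 + 6*o + 8) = (o + 1)*(o + 2)*(o + 4)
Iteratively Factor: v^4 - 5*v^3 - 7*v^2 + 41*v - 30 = (v + 3)*(v^3 - 8*v^2 + 17*v - 10) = (v - 2)*(v + 3)*(v^2 - 6*v + 5) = (v - 5)*(v - 2)*(v + 3)*(v - 1)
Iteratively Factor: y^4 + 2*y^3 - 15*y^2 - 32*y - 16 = (y + 4)*(y^3 - 2*y^2 - 7*y - 4) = (y + 1)*(y + 4)*(y^2 - 3*y - 4) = (y - 4)*(y + 1)*(y + 4)*(y + 1)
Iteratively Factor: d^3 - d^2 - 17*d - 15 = (d - 5)*(d^2 + 4*d + 3) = (d - 5)*(d + 1)*(d + 3)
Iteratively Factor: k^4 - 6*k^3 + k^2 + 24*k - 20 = (k - 5)*(k^3 - k^2 - 4*k + 4) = (k - 5)*(k - 1)*(k^2 - 4) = (k - 5)*(k - 1)*(k + 2)*(k - 2)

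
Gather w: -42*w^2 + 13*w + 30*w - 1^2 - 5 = -42*w^2 + 43*w - 6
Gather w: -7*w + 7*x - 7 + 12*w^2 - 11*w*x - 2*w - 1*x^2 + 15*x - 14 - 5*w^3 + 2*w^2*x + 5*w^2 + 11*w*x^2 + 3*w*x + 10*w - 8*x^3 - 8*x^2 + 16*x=-5*w^3 + w^2*(2*x + 17) + w*(11*x^2 - 8*x + 1) - 8*x^3 - 9*x^2 + 38*x - 21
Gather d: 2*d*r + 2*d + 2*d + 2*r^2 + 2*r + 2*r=d*(2*r + 4) + 2*r^2 + 4*r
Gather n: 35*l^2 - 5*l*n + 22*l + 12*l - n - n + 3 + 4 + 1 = 35*l^2 + 34*l + n*(-5*l - 2) + 8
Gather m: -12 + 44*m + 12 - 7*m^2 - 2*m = -7*m^2 + 42*m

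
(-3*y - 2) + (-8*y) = -11*y - 2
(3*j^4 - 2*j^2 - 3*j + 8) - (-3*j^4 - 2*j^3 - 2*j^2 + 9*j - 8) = 6*j^4 + 2*j^3 - 12*j + 16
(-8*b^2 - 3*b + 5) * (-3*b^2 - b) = 24*b^4 + 17*b^3 - 12*b^2 - 5*b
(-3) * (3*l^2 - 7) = 21 - 9*l^2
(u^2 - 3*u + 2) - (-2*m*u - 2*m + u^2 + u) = 2*m*u + 2*m - 4*u + 2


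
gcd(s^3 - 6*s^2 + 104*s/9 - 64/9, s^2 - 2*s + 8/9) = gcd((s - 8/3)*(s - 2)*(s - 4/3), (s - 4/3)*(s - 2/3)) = s - 4/3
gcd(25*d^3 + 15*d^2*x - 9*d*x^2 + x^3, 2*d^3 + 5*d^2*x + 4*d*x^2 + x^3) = d + x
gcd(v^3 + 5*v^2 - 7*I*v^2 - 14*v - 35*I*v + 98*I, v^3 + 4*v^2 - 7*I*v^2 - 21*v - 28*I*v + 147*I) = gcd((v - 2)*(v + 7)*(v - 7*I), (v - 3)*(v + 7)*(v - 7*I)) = v^2 + v*(7 - 7*I) - 49*I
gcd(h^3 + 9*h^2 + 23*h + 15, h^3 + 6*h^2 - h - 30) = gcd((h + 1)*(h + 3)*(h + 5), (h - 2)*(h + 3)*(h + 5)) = h^2 + 8*h + 15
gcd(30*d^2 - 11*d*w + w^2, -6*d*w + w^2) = -6*d + w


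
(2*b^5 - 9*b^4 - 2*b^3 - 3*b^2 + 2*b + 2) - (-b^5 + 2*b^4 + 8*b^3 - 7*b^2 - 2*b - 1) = 3*b^5 - 11*b^4 - 10*b^3 + 4*b^2 + 4*b + 3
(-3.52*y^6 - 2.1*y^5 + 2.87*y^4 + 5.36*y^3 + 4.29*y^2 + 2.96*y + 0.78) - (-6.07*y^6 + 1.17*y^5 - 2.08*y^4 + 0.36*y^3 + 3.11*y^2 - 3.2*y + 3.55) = 2.55*y^6 - 3.27*y^5 + 4.95*y^4 + 5.0*y^3 + 1.18*y^2 + 6.16*y - 2.77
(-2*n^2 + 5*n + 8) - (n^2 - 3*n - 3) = -3*n^2 + 8*n + 11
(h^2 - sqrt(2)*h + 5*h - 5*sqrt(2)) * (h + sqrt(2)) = h^3 + 5*h^2 - 2*h - 10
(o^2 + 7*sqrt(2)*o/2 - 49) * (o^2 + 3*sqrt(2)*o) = o^4 + 13*sqrt(2)*o^3/2 - 28*o^2 - 147*sqrt(2)*o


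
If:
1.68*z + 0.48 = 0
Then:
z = -0.29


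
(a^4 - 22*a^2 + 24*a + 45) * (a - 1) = a^5 - a^4 - 22*a^3 + 46*a^2 + 21*a - 45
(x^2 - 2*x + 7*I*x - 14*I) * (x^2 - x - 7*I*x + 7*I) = x^4 - 3*x^3 + 51*x^2 - 147*x + 98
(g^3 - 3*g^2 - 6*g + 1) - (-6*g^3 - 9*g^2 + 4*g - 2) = 7*g^3 + 6*g^2 - 10*g + 3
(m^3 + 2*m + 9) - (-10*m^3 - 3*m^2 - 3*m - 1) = 11*m^3 + 3*m^2 + 5*m + 10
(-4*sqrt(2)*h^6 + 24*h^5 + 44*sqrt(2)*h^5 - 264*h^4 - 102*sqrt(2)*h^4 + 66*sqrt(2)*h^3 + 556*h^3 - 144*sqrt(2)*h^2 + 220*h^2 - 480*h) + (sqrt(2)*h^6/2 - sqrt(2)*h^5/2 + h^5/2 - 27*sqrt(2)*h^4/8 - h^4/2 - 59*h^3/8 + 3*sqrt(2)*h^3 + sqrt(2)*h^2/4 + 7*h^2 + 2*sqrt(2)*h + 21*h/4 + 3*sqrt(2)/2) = -7*sqrt(2)*h^6/2 + 49*h^5/2 + 87*sqrt(2)*h^5/2 - 529*h^4/2 - 843*sqrt(2)*h^4/8 + 69*sqrt(2)*h^3 + 4389*h^3/8 - 575*sqrt(2)*h^2/4 + 227*h^2 - 1899*h/4 + 2*sqrt(2)*h + 3*sqrt(2)/2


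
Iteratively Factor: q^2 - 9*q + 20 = (q - 4)*(q - 5)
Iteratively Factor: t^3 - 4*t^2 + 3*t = (t - 3)*(t^2 - t) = t*(t - 3)*(t - 1)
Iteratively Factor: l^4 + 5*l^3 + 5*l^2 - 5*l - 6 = (l + 2)*(l^3 + 3*l^2 - l - 3) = (l - 1)*(l + 2)*(l^2 + 4*l + 3) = (l - 1)*(l + 2)*(l + 3)*(l + 1)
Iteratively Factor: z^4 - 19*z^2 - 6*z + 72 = (z - 4)*(z^3 + 4*z^2 - 3*z - 18) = (z - 4)*(z + 3)*(z^2 + z - 6) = (z - 4)*(z - 2)*(z + 3)*(z + 3)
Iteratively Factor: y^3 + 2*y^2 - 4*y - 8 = (y + 2)*(y^2 - 4) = (y - 2)*(y + 2)*(y + 2)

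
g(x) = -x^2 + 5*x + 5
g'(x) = 5 - 2*x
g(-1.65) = -5.97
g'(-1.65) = 8.30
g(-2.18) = -10.65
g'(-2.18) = 9.36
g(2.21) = 11.17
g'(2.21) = 0.58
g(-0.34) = 3.18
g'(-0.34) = 5.68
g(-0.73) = 0.82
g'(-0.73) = 6.46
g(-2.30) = -11.79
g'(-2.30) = 9.60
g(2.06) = 11.06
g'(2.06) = 0.88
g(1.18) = 9.51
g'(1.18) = 2.64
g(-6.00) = -61.00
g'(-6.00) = 17.00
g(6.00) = -1.00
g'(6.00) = -7.00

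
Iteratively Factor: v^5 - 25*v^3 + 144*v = (v - 3)*(v^4 + 3*v^3 - 16*v^2 - 48*v) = (v - 4)*(v - 3)*(v^3 + 7*v^2 + 12*v) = (v - 4)*(v - 3)*(v + 4)*(v^2 + 3*v) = (v - 4)*(v - 3)*(v + 3)*(v + 4)*(v)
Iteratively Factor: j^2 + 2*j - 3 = (j + 3)*(j - 1)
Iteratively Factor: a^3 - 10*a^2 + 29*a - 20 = (a - 5)*(a^2 - 5*a + 4) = (a - 5)*(a - 1)*(a - 4)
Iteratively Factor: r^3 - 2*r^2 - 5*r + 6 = (r - 3)*(r^2 + r - 2) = (r - 3)*(r - 1)*(r + 2)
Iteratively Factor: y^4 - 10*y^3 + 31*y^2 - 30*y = (y - 5)*(y^3 - 5*y^2 + 6*y) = (y - 5)*(y - 2)*(y^2 - 3*y) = y*(y - 5)*(y - 2)*(y - 3)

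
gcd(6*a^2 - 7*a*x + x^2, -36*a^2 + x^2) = -6*a + x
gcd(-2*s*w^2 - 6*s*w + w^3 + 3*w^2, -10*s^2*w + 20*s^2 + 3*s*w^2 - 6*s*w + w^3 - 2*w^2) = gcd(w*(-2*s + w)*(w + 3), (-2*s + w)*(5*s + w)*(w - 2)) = 2*s - w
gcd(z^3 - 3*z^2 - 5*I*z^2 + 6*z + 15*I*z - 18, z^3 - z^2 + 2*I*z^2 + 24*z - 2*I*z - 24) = 1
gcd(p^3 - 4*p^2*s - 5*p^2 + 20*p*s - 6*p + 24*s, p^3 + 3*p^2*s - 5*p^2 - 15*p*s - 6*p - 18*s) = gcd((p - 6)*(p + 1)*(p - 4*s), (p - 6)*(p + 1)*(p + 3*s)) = p^2 - 5*p - 6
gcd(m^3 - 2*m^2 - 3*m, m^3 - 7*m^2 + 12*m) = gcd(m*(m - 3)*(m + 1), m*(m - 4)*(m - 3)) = m^2 - 3*m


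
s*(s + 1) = s^2 + s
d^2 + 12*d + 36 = (d + 6)^2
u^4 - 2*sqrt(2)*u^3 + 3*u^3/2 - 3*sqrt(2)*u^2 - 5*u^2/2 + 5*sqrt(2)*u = u*(u - 1)*(u + 5/2)*(u - 2*sqrt(2))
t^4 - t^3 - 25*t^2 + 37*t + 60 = (t - 4)*(t - 3)*(t + 1)*(t + 5)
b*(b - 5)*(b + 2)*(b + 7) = b^4 + 4*b^3 - 31*b^2 - 70*b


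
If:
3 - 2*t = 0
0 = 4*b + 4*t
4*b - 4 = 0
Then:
No Solution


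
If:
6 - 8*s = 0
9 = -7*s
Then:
No Solution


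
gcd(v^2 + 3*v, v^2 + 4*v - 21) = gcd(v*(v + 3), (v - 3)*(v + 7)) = 1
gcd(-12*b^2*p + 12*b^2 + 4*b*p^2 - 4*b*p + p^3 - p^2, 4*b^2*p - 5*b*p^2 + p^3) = 1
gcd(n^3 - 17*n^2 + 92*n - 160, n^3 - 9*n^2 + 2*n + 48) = n - 8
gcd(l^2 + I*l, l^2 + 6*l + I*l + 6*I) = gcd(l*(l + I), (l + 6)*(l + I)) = l + I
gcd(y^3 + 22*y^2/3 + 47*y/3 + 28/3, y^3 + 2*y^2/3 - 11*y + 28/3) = y + 4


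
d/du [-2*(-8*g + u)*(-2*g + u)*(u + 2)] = -32*g^2 + 40*g*u + 40*g - 6*u^2 - 8*u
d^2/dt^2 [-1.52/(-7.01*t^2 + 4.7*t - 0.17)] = (-149.385904*t^2 + 100.15888*t + 1.52*(14.02*t - 4.7)*(28.04*t - 9.4) - 3.622768)/(7.01*t^2 - 4.7*t + 0.17)^3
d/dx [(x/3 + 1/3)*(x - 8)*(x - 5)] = x^2 - 8*x + 9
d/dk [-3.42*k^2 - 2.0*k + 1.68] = -6.84*k - 2.0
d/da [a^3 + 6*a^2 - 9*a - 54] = 3*a^2 + 12*a - 9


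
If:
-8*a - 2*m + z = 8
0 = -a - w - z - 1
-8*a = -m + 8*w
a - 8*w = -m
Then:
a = 0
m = -72/17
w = -9/17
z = -8/17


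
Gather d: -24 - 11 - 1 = -36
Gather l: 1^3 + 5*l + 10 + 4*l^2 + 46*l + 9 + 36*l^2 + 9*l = 40*l^2 + 60*l + 20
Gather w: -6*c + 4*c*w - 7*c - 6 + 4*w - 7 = -13*c + w*(4*c + 4) - 13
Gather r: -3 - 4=-7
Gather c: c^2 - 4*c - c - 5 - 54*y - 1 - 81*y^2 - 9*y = c^2 - 5*c - 81*y^2 - 63*y - 6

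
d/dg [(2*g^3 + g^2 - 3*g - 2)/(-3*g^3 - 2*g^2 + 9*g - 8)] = (-g^4 + 18*g^3 - 63*g^2 - 24*g + 42)/(9*g^6 + 12*g^5 - 50*g^4 + 12*g^3 + 113*g^2 - 144*g + 64)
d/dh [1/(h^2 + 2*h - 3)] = 2*(-h - 1)/(h^2 + 2*h - 3)^2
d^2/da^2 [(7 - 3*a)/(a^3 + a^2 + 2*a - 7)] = 2*(-(3*a - 7)*(3*a^2 + 2*a + 2)^2 + (9*a^2 + 6*a + (3*a - 7)*(3*a + 1) + 6)*(a^3 + a^2 + 2*a - 7))/(a^3 + a^2 + 2*a - 7)^3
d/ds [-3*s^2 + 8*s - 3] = 8 - 6*s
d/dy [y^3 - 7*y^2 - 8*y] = 3*y^2 - 14*y - 8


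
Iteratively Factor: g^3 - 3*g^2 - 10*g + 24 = (g + 3)*(g^2 - 6*g + 8) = (g - 2)*(g + 3)*(g - 4)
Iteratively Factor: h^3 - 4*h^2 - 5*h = (h)*(h^2 - 4*h - 5) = h*(h - 5)*(h + 1)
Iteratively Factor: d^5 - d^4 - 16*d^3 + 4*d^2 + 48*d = (d + 3)*(d^4 - 4*d^3 - 4*d^2 + 16*d) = (d - 4)*(d + 3)*(d^3 - 4*d) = d*(d - 4)*(d + 3)*(d^2 - 4) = d*(d - 4)*(d - 2)*(d + 3)*(d + 2)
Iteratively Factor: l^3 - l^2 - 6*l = (l + 2)*(l^2 - 3*l) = l*(l + 2)*(l - 3)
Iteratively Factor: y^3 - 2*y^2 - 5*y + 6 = (y - 1)*(y^2 - y - 6) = (y - 3)*(y - 1)*(y + 2)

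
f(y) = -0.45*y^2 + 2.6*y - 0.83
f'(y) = 2.6 - 0.9*y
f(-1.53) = -5.86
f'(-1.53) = 3.98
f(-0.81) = -3.23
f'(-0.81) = 3.33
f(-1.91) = -7.44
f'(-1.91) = 4.32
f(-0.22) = -1.42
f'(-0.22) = 2.80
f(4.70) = 1.45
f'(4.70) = -1.63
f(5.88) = -1.10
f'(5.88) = -2.69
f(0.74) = 0.85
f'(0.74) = 1.93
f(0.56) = 0.48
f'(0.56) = 2.10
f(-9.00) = -60.68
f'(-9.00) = 10.70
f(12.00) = -34.43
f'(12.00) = -8.20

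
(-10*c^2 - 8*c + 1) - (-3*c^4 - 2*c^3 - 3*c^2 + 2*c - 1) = 3*c^4 + 2*c^3 - 7*c^2 - 10*c + 2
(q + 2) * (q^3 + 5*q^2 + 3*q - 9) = q^4 + 7*q^3 + 13*q^2 - 3*q - 18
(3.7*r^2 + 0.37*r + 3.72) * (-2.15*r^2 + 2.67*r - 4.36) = -7.955*r^4 + 9.0835*r^3 - 23.1421*r^2 + 8.3192*r - 16.2192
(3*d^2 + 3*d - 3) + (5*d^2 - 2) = 8*d^2 + 3*d - 5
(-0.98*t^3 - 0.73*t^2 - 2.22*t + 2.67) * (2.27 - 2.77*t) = 2.7146*t^4 - 0.2025*t^3 + 4.4923*t^2 - 12.4353*t + 6.0609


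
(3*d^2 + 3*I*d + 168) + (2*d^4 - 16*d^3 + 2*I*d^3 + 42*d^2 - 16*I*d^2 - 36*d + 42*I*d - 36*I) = 2*d^4 - 16*d^3 + 2*I*d^3 + 45*d^2 - 16*I*d^2 - 36*d + 45*I*d + 168 - 36*I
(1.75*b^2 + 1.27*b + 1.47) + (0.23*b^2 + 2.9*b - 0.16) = 1.98*b^2 + 4.17*b + 1.31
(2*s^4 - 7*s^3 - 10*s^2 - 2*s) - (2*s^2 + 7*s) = 2*s^4 - 7*s^3 - 12*s^2 - 9*s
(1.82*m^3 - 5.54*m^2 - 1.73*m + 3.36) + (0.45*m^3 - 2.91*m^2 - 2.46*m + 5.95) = 2.27*m^3 - 8.45*m^2 - 4.19*m + 9.31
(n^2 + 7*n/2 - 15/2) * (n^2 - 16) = n^4 + 7*n^3/2 - 47*n^2/2 - 56*n + 120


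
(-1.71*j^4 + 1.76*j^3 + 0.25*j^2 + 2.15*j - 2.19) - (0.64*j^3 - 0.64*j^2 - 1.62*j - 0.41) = -1.71*j^4 + 1.12*j^3 + 0.89*j^2 + 3.77*j - 1.78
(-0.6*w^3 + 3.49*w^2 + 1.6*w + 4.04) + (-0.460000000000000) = -0.6*w^3 + 3.49*w^2 + 1.6*w + 3.58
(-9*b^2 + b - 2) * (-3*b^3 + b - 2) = 27*b^5 - 3*b^4 - 3*b^3 + 19*b^2 - 4*b + 4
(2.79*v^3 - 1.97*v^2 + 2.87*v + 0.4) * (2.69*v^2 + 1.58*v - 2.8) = 7.5051*v^5 - 0.8911*v^4 - 3.2043*v^3 + 11.1266*v^2 - 7.404*v - 1.12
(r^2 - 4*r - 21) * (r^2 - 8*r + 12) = r^4 - 12*r^3 + 23*r^2 + 120*r - 252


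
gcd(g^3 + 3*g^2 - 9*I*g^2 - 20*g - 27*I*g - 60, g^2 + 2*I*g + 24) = g - 4*I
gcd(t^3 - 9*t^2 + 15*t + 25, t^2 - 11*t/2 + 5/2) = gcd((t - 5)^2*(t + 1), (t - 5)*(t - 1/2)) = t - 5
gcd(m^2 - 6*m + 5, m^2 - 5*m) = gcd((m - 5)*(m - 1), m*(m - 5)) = m - 5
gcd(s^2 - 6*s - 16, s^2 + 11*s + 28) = 1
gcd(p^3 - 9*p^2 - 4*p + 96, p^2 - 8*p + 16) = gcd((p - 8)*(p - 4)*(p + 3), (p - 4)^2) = p - 4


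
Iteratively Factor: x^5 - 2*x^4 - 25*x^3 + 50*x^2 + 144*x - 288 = (x - 2)*(x^4 - 25*x^2 + 144) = (x - 4)*(x - 2)*(x^3 + 4*x^2 - 9*x - 36) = (x - 4)*(x - 3)*(x - 2)*(x^2 + 7*x + 12) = (x - 4)*(x - 3)*(x - 2)*(x + 3)*(x + 4)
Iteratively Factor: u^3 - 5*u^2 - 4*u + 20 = (u - 2)*(u^2 - 3*u - 10) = (u - 2)*(u + 2)*(u - 5)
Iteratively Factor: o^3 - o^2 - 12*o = (o + 3)*(o^2 - 4*o) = o*(o + 3)*(o - 4)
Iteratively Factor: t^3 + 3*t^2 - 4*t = (t + 4)*(t^2 - t) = (t - 1)*(t + 4)*(t)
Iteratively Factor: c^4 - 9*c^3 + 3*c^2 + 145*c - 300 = (c - 5)*(c^3 - 4*c^2 - 17*c + 60) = (c - 5)^2*(c^2 + c - 12) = (c - 5)^2*(c - 3)*(c + 4)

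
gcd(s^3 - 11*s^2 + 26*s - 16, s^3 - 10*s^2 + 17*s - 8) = s^2 - 9*s + 8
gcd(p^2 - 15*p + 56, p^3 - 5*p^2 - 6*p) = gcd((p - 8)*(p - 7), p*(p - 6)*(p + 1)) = 1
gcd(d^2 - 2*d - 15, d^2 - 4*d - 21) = d + 3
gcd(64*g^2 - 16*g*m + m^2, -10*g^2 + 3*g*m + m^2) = 1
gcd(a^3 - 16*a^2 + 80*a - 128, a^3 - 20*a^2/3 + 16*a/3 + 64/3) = a^2 - 8*a + 16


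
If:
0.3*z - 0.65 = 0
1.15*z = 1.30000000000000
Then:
No Solution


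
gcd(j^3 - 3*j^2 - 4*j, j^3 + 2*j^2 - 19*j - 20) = j^2 - 3*j - 4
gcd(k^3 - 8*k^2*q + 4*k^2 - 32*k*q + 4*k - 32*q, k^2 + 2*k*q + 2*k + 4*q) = k + 2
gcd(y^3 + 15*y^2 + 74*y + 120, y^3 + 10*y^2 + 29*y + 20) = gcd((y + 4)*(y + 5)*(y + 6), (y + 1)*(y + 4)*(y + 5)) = y^2 + 9*y + 20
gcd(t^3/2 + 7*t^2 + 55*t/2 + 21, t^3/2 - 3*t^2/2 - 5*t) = 1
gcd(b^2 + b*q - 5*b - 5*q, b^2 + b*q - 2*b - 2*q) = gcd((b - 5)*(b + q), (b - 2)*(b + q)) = b + q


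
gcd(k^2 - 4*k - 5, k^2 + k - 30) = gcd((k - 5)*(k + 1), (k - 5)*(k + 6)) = k - 5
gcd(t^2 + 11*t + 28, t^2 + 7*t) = t + 7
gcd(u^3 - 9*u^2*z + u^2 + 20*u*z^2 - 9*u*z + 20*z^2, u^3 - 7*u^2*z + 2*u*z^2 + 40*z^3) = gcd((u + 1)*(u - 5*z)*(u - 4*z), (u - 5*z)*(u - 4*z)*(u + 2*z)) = u^2 - 9*u*z + 20*z^2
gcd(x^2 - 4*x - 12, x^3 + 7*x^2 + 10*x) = x + 2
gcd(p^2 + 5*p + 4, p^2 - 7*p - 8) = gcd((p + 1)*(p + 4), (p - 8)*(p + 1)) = p + 1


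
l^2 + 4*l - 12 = (l - 2)*(l + 6)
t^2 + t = t*(t + 1)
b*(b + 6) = b^2 + 6*b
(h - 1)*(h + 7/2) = h^2 + 5*h/2 - 7/2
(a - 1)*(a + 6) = a^2 + 5*a - 6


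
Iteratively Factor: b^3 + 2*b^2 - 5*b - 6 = (b + 3)*(b^2 - b - 2) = (b + 1)*(b + 3)*(b - 2)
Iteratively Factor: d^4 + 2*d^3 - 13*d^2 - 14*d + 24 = (d - 1)*(d^3 + 3*d^2 - 10*d - 24) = (d - 1)*(d + 2)*(d^2 + d - 12) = (d - 3)*(d - 1)*(d + 2)*(d + 4)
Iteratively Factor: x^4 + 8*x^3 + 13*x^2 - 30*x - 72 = (x + 3)*(x^3 + 5*x^2 - 2*x - 24) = (x + 3)*(x + 4)*(x^2 + x - 6) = (x + 3)^2*(x + 4)*(x - 2)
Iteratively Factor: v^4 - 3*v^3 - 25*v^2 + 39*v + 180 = (v - 4)*(v^3 + v^2 - 21*v - 45) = (v - 4)*(v + 3)*(v^2 - 2*v - 15) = (v - 5)*(v - 4)*(v + 3)*(v + 3)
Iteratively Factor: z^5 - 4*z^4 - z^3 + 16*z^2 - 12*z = (z)*(z^4 - 4*z^3 - z^2 + 16*z - 12) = z*(z - 2)*(z^3 - 2*z^2 - 5*z + 6) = z*(z - 3)*(z - 2)*(z^2 + z - 2) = z*(z - 3)*(z - 2)*(z - 1)*(z + 2)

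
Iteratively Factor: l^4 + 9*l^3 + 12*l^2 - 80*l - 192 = (l + 4)*(l^3 + 5*l^2 - 8*l - 48) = (l - 3)*(l + 4)*(l^2 + 8*l + 16) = (l - 3)*(l + 4)^2*(l + 4)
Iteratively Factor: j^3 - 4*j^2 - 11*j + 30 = (j - 5)*(j^2 + j - 6) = (j - 5)*(j - 2)*(j + 3)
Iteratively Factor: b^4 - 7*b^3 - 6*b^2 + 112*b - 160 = (b - 2)*(b^3 - 5*b^2 - 16*b + 80) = (b - 2)*(b + 4)*(b^2 - 9*b + 20) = (b - 5)*(b - 2)*(b + 4)*(b - 4)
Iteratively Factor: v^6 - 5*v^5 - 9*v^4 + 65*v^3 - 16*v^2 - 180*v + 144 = (v + 3)*(v^5 - 8*v^4 + 15*v^3 + 20*v^2 - 76*v + 48) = (v - 2)*(v + 3)*(v^4 - 6*v^3 + 3*v^2 + 26*v - 24) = (v - 3)*(v - 2)*(v + 3)*(v^3 - 3*v^2 - 6*v + 8) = (v - 3)*(v - 2)*(v + 2)*(v + 3)*(v^2 - 5*v + 4) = (v - 4)*(v - 3)*(v - 2)*(v + 2)*(v + 3)*(v - 1)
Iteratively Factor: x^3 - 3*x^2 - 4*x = (x + 1)*(x^2 - 4*x) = x*(x + 1)*(x - 4)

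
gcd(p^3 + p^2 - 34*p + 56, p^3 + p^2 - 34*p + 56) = p^3 + p^2 - 34*p + 56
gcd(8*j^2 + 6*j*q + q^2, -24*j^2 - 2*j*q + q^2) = 4*j + q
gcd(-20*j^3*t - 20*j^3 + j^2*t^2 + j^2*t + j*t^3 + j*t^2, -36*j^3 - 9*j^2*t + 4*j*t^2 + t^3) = 1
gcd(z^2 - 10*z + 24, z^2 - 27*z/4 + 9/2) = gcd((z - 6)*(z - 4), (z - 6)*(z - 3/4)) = z - 6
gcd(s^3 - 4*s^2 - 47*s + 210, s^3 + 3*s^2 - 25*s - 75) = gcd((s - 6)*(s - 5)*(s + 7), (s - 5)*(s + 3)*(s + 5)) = s - 5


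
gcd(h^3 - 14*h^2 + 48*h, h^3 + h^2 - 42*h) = h^2 - 6*h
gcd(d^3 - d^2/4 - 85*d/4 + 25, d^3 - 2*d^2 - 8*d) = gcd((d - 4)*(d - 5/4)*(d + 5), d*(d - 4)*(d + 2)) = d - 4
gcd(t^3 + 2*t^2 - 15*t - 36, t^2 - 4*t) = t - 4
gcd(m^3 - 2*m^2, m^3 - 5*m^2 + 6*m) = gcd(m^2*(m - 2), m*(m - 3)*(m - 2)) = m^2 - 2*m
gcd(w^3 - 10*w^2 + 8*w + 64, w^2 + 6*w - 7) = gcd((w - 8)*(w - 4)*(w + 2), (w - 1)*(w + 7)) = 1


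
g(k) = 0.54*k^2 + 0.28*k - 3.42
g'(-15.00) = -15.92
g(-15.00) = 113.88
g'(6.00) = 6.76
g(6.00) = 17.70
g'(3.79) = 4.37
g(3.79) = 5.40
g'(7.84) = 8.75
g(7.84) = 31.97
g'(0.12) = 0.41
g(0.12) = -3.38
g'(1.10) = 1.47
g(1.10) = -2.46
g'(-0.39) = -0.14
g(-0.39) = -3.45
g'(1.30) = 1.68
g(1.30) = -2.14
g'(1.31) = 1.69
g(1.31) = -2.13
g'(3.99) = 4.59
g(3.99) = 6.29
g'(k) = 1.08*k + 0.28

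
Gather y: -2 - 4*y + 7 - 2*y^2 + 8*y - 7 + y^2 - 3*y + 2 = -y^2 + y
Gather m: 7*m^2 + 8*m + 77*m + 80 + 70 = 7*m^2 + 85*m + 150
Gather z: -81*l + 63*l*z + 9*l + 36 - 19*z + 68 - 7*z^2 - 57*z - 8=-72*l - 7*z^2 + z*(63*l - 76) + 96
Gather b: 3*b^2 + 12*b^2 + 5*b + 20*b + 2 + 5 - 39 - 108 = 15*b^2 + 25*b - 140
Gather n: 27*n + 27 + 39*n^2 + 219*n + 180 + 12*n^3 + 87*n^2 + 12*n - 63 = 12*n^3 + 126*n^2 + 258*n + 144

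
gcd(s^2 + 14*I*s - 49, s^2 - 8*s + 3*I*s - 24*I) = 1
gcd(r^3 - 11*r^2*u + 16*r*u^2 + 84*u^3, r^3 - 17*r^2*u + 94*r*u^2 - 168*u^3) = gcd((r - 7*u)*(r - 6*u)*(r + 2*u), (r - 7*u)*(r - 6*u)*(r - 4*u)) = r^2 - 13*r*u + 42*u^2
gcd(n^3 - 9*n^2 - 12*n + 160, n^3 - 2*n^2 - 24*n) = n + 4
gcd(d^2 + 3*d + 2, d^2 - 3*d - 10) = d + 2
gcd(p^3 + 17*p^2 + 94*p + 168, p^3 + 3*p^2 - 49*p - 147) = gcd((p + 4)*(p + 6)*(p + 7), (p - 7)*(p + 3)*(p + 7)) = p + 7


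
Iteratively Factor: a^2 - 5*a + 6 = (a - 3)*(a - 2)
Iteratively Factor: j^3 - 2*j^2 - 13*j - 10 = (j + 2)*(j^2 - 4*j - 5) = (j - 5)*(j + 2)*(j + 1)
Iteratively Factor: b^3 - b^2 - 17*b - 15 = (b + 1)*(b^2 - 2*b - 15) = (b + 1)*(b + 3)*(b - 5)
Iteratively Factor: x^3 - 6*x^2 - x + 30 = (x + 2)*(x^2 - 8*x + 15) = (x - 5)*(x + 2)*(x - 3)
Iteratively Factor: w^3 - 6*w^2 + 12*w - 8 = (w - 2)*(w^2 - 4*w + 4) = (w - 2)^2*(w - 2)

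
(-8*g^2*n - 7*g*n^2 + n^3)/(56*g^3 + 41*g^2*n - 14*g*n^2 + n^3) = -n/(7*g - n)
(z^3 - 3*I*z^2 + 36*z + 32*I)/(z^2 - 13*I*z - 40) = (z^2 + 5*I*z - 4)/(z - 5*I)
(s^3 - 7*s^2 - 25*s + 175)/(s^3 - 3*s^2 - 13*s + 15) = (s^2 - 2*s - 35)/(s^2 + 2*s - 3)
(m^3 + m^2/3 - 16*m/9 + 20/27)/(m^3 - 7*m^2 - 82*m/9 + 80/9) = (m - 2/3)/(m - 8)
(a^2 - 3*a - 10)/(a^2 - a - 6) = (a - 5)/(a - 3)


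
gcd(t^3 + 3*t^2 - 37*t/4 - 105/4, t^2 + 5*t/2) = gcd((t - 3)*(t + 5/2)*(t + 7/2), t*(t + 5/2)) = t + 5/2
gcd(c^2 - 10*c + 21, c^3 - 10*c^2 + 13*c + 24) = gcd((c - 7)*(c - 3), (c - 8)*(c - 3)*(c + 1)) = c - 3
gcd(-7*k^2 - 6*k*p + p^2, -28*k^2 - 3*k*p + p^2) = -7*k + p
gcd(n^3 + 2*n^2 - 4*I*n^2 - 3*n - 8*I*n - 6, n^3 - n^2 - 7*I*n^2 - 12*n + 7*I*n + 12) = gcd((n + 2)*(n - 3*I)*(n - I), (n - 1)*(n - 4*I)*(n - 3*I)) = n - 3*I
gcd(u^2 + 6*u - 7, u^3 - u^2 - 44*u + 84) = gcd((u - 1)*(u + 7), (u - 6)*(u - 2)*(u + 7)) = u + 7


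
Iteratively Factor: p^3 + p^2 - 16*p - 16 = (p + 4)*(p^2 - 3*p - 4) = (p + 1)*(p + 4)*(p - 4)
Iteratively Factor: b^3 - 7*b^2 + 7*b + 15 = (b - 5)*(b^2 - 2*b - 3) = (b - 5)*(b - 3)*(b + 1)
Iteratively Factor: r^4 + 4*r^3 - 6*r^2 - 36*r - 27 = (r + 1)*(r^3 + 3*r^2 - 9*r - 27) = (r + 1)*(r + 3)*(r^2 - 9) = (r + 1)*(r + 3)^2*(r - 3)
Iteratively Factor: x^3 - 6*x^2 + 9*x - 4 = (x - 4)*(x^2 - 2*x + 1) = (x - 4)*(x - 1)*(x - 1)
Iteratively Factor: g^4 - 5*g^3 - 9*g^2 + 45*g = (g - 5)*(g^3 - 9*g) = (g - 5)*(g - 3)*(g^2 + 3*g) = (g - 5)*(g - 3)*(g + 3)*(g)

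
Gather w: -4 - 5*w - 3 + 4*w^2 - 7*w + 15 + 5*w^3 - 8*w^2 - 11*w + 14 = 5*w^3 - 4*w^2 - 23*w + 22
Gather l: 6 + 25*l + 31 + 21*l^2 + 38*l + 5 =21*l^2 + 63*l + 42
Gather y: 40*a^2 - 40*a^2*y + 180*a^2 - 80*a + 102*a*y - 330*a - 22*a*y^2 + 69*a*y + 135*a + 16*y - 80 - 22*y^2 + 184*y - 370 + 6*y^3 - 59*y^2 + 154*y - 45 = 220*a^2 - 275*a + 6*y^3 + y^2*(-22*a - 81) + y*(-40*a^2 + 171*a + 354) - 495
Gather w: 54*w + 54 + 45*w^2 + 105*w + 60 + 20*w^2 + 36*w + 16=65*w^2 + 195*w + 130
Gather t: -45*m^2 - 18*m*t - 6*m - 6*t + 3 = -45*m^2 - 6*m + t*(-18*m - 6) + 3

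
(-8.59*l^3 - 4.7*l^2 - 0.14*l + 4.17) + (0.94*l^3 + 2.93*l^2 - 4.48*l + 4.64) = -7.65*l^3 - 1.77*l^2 - 4.62*l + 8.81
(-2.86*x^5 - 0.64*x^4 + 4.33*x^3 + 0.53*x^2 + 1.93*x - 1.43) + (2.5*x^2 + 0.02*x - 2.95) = -2.86*x^5 - 0.64*x^4 + 4.33*x^3 + 3.03*x^2 + 1.95*x - 4.38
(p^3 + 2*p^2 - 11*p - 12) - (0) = p^3 + 2*p^2 - 11*p - 12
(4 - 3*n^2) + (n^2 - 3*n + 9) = -2*n^2 - 3*n + 13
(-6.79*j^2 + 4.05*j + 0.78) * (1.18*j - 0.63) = -8.0122*j^3 + 9.0567*j^2 - 1.6311*j - 0.4914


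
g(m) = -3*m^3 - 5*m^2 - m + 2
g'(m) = -9*m^2 - 10*m - 1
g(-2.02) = 8.35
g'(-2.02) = -17.52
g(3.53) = -195.80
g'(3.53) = -148.45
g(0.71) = -2.30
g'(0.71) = -12.64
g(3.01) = -128.12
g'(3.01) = -112.64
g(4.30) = -333.27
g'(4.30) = -210.41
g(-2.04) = 8.70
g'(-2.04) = -18.05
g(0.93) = -5.67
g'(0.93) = -18.08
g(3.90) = -255.91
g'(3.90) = -176.89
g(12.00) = -5914.00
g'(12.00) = -1417.00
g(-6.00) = 476.00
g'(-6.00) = -265.00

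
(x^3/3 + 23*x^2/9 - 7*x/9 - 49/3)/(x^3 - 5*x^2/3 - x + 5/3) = (3*x^3 + 23*x^2 - 7*x - 147)/(3*(3*x^3 - 5*x^2 - 3*x + 5))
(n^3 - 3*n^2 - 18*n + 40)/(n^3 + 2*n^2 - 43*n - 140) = (n^2 - 7*n + 10)/(n^2 - 2*n - 35)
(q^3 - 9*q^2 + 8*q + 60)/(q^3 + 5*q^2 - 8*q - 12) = (q^3 - 9*q^2 + 8*q + 60)/(q^3 + 5*q^2 - 8*q - 12)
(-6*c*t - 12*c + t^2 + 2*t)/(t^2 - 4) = (-6*c + t)/(t - 2)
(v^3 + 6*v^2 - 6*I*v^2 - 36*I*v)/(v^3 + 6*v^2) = (v - 6*I)/v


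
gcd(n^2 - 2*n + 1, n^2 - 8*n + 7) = n - 1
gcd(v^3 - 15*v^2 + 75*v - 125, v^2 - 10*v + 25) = v^2 - 10*v + 25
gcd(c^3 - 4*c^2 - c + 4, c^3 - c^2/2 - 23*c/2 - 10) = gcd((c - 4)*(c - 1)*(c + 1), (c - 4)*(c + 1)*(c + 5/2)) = c^2 - 3*c - 4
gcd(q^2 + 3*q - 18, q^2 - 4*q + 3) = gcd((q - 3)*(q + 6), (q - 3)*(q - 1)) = q - 3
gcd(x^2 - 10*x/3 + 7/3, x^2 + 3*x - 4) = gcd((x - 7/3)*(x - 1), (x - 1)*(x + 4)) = x - 1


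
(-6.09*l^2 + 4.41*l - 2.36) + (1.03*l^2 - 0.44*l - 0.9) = -5.06*l^2 + 3.97*l - 3.26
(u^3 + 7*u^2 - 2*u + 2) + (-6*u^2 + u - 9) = u^3 + u^2 - u - 7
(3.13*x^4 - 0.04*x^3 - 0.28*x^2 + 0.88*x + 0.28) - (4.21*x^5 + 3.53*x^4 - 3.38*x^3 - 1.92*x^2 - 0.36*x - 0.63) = -4.21*x^5 - 0.4*x^4 + 3.34*x^3 + 1.64*x^2 + 1.24*x + 0.91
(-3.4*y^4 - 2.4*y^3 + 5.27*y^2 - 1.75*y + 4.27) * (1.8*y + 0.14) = -6.12*y^5 - 4.796*y^4 + 9.15*y^3 - 2.4122*y^2 + 7.441*y + 0.5978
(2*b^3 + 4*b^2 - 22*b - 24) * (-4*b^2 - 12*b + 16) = -8*b^5 - 40*b^4 + 72*b^3 + 424*b^2 - 64*b - 384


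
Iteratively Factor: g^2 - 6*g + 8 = (g - 4)*(g - 2)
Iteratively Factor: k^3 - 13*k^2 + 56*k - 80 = (k - 4)*(k^2 - 9*k + 20) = (k - 4)^2*(k - 5)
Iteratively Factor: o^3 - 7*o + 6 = (o + 3)*(o^2 - 3*o + 2) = (o - 2)*(o + 3)*(o - 1)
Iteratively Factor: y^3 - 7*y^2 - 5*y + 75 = (y - 5)*(y^2 - 2*y - 15) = (y - 5)^2*(y + 3)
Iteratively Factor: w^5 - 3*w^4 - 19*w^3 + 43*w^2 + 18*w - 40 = (w + 4)*(w^4 - 7*w^3 + 9*w^2 + 7*w - 10) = (w - 5)*(w + 4)*(w^3 - 2*w^2 - w + 2) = (w - 5)*(w + 1)*(w + 4)*(w^2 - 3*w + 2) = (w - 5)*(w - 1)*(w + 1)*(w + 4)*(w - 2)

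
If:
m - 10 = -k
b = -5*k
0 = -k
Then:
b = 0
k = 0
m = 10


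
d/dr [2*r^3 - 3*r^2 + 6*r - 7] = 6*r^2 - 6*r + 6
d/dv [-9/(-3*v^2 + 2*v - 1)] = 18*(1 - 3*v)/(3*v^2 - 2*v + 1)^2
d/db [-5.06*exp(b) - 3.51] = -5.06*exp(b)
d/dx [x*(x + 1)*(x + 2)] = 3*x^2 + 6*x + 2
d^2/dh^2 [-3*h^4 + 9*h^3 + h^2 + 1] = -36*h^2 + 54*h + 2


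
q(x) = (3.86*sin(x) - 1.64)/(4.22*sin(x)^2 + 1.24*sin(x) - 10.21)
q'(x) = (-8.44*sin(x)*cos(x) - 1.24*cos(x))*(3.86*sin(x) - 1.64)/(4.22*sin(x)^2 + 1.24*sin(x) - 10.21)^2 + 3.86*cos(x)/(4.22*sin(x)^2 + 1.24*sin(x) - 10.21) = (-16.2892*sin(x)^2 + 13.8416*sin(x) - 37.377)*cos(x)/(17.8084*sin(x)^4 + 10.4656*sin(x)^3 - 84.6348*sin(x)^2 - 25.3208*sin(x) + 104.2441)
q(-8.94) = 0.35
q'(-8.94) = 0.43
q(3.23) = 0.19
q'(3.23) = 0.36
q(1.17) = -0.35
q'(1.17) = -0.50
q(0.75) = -0.13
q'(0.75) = -0.47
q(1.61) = -0.47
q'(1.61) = 0.07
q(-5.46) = -0.17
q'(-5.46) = -0.49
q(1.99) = -0.34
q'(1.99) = 0.51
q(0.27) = 0.06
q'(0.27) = -0.37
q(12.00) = 0.38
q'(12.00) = -0.45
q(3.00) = 0.11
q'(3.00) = 0.36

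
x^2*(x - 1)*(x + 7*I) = x^4 - x^3 + 7*I*x^3 - 7*I*x^2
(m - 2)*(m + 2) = m^2 - 4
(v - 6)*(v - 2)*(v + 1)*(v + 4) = v^4 - 3*v^3 - 24*v^2 + 28*v + 48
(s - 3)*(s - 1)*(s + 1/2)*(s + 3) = s^4 - s^3/2 - 19*s^2/2 + 9*s/2 + 9/2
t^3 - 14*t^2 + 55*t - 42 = (t - 7)*(t - 6)*(t - 1)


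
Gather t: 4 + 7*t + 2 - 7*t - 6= 0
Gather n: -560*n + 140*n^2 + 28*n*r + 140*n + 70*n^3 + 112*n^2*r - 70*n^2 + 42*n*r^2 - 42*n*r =70*n^3 + n^2*(112*r + 70) + n*(42*r^2 - 14*r - 420)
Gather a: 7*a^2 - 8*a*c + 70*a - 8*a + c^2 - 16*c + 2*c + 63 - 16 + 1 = 7*a^2 + a*(62 - 8*c) + c^2 - 14*c + 48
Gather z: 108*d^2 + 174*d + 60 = 108*d^2 + 174*d + 60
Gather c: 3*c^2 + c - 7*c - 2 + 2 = 3*c^2 - 6*c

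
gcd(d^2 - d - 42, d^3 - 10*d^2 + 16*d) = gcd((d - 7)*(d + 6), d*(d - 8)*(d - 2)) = 1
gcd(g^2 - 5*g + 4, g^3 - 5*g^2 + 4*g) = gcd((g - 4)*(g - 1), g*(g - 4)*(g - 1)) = g^2 - 5*g + 4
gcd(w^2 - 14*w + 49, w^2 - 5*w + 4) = 1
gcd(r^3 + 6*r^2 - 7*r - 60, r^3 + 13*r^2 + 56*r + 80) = r^2 + 9*r + 20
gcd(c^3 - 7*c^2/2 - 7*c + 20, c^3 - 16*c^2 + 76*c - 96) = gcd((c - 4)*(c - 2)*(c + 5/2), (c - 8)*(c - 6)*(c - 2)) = c - 2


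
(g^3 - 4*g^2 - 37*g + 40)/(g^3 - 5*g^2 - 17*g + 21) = (g^2 - 3*g - 40)/(g^2 - 4*g - 21)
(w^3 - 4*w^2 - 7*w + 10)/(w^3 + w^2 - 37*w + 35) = (w + 2)/(w + 7)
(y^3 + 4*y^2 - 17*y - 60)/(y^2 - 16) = (y^2 + 8*y + 15)/(y + 4)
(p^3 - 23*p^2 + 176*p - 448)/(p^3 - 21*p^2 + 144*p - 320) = (p - 7)/(p - 5)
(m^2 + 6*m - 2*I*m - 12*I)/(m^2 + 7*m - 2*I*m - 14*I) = (m + 6)/(m + 7)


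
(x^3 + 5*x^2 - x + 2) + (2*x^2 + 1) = x^3 + 7*x^2 - x + 3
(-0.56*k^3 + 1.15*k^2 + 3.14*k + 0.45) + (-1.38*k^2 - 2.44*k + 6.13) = -0.56*k^3 - 0.23*k^2 + 0.7*k + 6.58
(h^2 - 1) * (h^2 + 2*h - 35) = h^4 + 2*h^3 - 36*h^2 - 2*h + 35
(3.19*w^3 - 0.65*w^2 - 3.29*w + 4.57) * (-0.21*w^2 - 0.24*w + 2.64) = -0.6699*w^5 - 0.6291*w^4 + 9.2685*w^3 - 1.8861*w^2 - 9.7824*w + 12.0648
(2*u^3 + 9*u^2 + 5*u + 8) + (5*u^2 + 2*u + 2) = 2*u^3 + 14*u^2 + 7*u + 10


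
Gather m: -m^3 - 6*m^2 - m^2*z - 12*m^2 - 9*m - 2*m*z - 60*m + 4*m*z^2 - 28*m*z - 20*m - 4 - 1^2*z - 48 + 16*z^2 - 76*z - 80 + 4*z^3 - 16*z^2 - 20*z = -m^3 + m^2*(-z - 18) + m*(4*z^2 - 30*z - 89) + 4*z^3 - 97*z - 132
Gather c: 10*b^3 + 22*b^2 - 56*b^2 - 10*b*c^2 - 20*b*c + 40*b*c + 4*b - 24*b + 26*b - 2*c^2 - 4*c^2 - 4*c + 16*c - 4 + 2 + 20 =10*b^3 - 34*b^2 + 6*b + c^2*(-10*b - 6) + c*(20*b + 12) + 18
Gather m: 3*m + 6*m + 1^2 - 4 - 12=9*m - 15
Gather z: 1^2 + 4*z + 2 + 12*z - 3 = 16*z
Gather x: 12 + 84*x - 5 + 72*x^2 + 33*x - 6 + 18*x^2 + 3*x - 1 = 90*x^2 + 120*x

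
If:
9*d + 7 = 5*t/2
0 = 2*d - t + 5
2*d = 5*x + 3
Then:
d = 11/8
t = 31/4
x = -1/20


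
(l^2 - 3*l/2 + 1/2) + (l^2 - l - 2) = 2*l^2 - 5*l/2 - 3/2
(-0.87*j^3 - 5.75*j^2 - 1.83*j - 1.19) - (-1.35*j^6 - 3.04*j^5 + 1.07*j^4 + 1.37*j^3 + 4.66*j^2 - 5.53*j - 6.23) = 1.35*j^6 + 3.04*j^5 - 1.07*j^4 - 2.24*j^3 - 10.41*j^2 + 3.7*j + 5.04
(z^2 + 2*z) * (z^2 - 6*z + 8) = z^4 - 4*z^3 - 4*z^2 + 16*z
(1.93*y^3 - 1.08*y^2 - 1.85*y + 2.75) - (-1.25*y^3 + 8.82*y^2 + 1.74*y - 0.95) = 3.18*y^3 - 9.9*y^2 - 3.59*y + 3.7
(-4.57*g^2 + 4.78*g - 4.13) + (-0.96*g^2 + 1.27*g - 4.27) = -5.53*g^2 + 6.05*g - 8.4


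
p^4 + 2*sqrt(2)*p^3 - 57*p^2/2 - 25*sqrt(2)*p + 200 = (p - 5*sqrt(2)/2)*(p - 2*sqrt(2))*(p + 5*sqrt(2)/2)*(p + 4*sqrt(2))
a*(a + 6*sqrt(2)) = a^2 + 6*sqrt(2)*a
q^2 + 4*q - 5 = (q - 1)*(q + 5)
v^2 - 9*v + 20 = (v - 5)*(v - 4)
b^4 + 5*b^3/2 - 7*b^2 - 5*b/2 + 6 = (b - 3/2)*(b - 1)*(b + 1)*(b + 4)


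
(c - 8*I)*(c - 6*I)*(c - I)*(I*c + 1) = I*c^4 + 16*c^3 - 77*I*c^2 - 110*c + 48*I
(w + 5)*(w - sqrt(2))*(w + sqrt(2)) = w^3 + 5*w^2 - 2*w - 10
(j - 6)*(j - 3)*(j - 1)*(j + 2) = j^4 - 8*j^3 + 7*j^2 + 36*j - 36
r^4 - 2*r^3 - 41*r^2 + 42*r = r*(r - 7)*(r - 1)*(r + 6)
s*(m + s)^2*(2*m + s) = 2*m^3*s + 5*m^2*s^2 + 4*m*s^3 + s^4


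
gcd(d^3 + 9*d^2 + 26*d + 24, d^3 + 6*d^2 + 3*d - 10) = d + 2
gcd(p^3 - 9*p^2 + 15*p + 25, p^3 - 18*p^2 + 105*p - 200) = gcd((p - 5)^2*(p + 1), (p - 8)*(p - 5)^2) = p^2 - 10*p + 25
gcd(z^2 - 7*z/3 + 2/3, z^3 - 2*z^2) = z - 2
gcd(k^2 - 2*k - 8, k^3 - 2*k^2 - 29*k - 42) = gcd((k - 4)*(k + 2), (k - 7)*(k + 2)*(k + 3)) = k + 2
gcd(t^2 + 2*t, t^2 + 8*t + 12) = t + 2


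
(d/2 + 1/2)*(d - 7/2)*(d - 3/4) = d^3/2 - 13*d^2/8 - 13*d/16 + 21/16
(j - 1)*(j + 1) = j^2 - 1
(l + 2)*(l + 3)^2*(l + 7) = l^4 + 15*l^3 + 77*l^2 + 165*l + 126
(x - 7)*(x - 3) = x^2 - 10*x + 21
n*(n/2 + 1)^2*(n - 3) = n^4/4 + n^3/4 - 2*n^2 - 3*n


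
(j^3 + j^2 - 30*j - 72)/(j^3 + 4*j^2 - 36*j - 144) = (j + 3)/(j + 6)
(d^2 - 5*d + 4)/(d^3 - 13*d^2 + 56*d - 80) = (d - 1)/(d^2 - 9*d + 20)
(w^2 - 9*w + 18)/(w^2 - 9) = (w - 6)/(w + 3)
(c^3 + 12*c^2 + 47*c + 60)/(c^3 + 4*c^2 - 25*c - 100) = (c + 3)/(c - 5)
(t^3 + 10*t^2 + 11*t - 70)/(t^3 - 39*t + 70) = (t + 5)/(t - 5)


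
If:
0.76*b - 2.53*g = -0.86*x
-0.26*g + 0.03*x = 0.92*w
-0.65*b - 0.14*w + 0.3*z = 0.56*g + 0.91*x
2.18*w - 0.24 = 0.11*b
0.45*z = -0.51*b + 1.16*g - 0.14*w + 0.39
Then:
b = -1.99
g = 0.25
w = 0.01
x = 2.51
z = 3.77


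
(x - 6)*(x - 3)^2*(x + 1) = x^4 - 11*x^3 + 33*x^2 - 9*x - 54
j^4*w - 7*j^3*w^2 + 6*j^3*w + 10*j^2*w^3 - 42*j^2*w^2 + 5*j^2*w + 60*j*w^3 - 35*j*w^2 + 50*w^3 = (j + 5)*(j - 5*w)*(j - 2*w)*(j*w + w)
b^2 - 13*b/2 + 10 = (b - 4)*(b - 5/2)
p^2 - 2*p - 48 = (p - 8)*(p + 6)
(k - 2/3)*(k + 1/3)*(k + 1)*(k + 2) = k^4 + 8*k^3/3 + 7*k^2/9 - 4*k/3 - 4/9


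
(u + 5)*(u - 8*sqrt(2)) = u^2 - 8*sqrt(2)*u + 5*u - 40*sqrt(2)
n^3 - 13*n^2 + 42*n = n*(n - 7)*(n - 6)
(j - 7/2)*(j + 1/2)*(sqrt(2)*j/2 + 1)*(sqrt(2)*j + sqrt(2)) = j^4 - 2*j^3 + sqrt(2)*j^3 - 19*j^2/4 - 2*sqrt(2)*j^2 - 19*sqrt(2)*j/4 - 7*j/4 - 7*sqrt(2)/4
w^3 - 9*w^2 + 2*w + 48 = (w - 8)*(w - 3)*(w + 2)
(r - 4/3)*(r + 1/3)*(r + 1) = r^3 - 13*r/9 - 4/9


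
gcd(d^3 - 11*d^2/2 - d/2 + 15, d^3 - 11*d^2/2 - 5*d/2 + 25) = d - 5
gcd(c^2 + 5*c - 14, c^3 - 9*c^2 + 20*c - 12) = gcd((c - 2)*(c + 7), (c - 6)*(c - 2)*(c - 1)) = c - 2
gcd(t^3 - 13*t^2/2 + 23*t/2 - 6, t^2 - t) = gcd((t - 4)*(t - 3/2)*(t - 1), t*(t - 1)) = t - 1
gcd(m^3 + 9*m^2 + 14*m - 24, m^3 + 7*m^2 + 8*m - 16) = m^2 + 3*m - 4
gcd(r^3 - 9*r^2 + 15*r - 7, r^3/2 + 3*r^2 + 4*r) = 1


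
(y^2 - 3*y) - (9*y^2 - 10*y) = -8*y^2 + 7*y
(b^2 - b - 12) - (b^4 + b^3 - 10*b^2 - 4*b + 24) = -b^4 - b^3 + 11*b^2 + 3*b - 36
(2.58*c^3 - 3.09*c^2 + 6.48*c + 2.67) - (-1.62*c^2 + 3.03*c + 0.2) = 2.58*c^3 - 1.47*c^2 + 3.45*c + 2.47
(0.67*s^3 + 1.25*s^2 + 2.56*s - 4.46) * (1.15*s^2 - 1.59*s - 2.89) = 0.7705*s^5 + 0.3722*s^4 - 0.9798*s^3 - 12.8119*s^2 - 0.307*s + 12.8894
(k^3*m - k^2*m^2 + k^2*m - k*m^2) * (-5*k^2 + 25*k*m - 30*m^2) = -5*k^5*m + 30*k^4*m^2 - 5*k^4*m - 55*k^3*m^3 + 30*k^3*m^2 + 30*k^2*m^4 - 55*k^2*m^3 + 30*k*m^4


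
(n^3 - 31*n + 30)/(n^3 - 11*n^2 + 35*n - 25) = (n + 6)/(n - 5)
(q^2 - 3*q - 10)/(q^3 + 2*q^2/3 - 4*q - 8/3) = 3*(q - 5)/(3*q^2 - 4*q - 4)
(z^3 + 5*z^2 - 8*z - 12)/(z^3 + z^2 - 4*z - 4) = (z + 6)/(z + 2)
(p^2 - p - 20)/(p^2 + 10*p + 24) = (p - 5)/(p + 6)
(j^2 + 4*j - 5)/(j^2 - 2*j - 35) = (j - 1)/(j - 7)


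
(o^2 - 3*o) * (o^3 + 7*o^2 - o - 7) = o^5 + 4*o^4 - 22*o^3 - 4*o^2 + 21*o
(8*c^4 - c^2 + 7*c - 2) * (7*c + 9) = 56*c^5 + 72*c^4 - 7*c^3 + 40*c^2 + 49*c - 18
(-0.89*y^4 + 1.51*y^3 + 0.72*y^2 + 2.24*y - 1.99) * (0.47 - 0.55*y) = 0.4895*y^5 - 1.2488*y^4 + 0.3137*y^3 - 0.8936*y^2 + 2.1473*y - 0.9353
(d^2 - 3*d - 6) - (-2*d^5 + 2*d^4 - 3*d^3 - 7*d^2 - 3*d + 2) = 2*d^5 - 2*d^4 + 3*d^3 + 8*d^2 - 8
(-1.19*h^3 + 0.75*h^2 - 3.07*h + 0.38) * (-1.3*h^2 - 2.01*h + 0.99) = 1.547*h^5 + 1.4169*h^4 + 1.3054*h^3 + 6.4192*h^2 - 3.8031*h + 0.3762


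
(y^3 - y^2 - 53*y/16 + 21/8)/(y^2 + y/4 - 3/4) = (4*y^2 - y - 14)/(4*(y + 1))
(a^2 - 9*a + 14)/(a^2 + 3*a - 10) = (a - 7)/(a + 5)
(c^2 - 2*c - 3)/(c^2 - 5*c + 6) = (c + 1)/(c - 2)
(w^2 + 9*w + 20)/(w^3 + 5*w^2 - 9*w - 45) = (w + 4)/(w^2 - 9)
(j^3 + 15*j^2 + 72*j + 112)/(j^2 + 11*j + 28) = j + 4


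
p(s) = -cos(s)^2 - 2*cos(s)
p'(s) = 2*sin(s)*cos(s) + 2*sin(s)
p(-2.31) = 0.89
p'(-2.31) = -0.48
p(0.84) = -1.78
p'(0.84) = 2.48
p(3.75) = 0.97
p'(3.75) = -0.21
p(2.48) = 0.96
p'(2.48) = 0.26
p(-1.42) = -0.32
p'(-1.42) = -2.27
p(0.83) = -1.81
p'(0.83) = 2.47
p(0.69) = -2.14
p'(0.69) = 2.25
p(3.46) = 1.00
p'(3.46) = -0.03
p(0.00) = -3.00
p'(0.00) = 0.00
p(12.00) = -2.40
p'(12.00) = -1.98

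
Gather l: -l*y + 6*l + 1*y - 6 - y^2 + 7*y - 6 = l*(6 - y) - y^2 + 8*y - 12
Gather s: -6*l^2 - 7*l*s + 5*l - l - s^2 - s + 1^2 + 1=-6*l^2 + 4*l - s^2 + s*(-7*l - 1) + 2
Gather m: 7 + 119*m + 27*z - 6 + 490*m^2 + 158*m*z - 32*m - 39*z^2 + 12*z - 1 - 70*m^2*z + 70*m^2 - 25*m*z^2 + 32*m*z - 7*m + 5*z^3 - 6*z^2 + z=m^2*(560 - 70*z) + m*(-25*z^2 + 190*z + 80) + 5*z^3 - 45*z^2 + 40*z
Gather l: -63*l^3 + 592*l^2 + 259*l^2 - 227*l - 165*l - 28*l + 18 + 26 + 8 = -63*l^3 + 851*l^2 - 420*l + 52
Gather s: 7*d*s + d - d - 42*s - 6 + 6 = s*(7*d - 42)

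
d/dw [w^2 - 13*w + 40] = 2*w - 13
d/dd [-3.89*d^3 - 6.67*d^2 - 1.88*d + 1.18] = -11.67*d^2 - 13.34*d - 1.88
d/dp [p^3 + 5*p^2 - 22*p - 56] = 3*p^2 + 10*p - 22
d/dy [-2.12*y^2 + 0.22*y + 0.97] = 0.22 - 4.24*y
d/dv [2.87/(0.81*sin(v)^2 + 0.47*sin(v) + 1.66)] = -(4.6494*sin(v) + 1.3489)*cos(v)/(0.81*sin(v)^2 + 0.47*sin(v) + 1.66)^2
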